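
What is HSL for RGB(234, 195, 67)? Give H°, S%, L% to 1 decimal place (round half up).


Normalize: R'=234/255≈0.9176, G'=195/255≈0.7647, B'=67/255≈0.2627
Max=234/255, Min=67/255, Δ=Max-Min=167/255
L = (Max+Min)/2 = (234+67)/510 = 301/510 = 0.59019… → L = 59.0%
L > 0.5 → S = Δ/(2-Max-Min) = 167/(510-234-67) = 167/209 = 0.79904… → S = 79.9%
(the 1/255 factors cancel in S and H, so raw channel differences can be used)
Max is R' → H = 60 × (((G-B)/Δ) mod 6) = 60 × (((195-67)/167) mod 6)
  128/167 = 0.7664…
  H = 60 × 0.7664… = 45.988…° → H = 46.0°
= HSL(46.0°, 79.9%, 59.0%)


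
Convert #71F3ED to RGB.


71 → 113 (R)
F3 → 243 (G)
ED → 237 (B)
= RGB(113, 243, 237)


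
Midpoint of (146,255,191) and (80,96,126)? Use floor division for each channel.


Midpoint: each channel = ⌊(C₁+C₂)/2⌋
R: ⌊(146+80)/2⌋ = 113
G: ⌊(255+96)/2⌋ = 175
B: ⌊(191+126)/2⌋ = 158
= RGB(113, 175, 158)


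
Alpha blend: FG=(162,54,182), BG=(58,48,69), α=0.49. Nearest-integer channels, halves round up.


C = α×F + (1-α)×B, with 1-α = 0.51
R: 0.49×162 + 0.51×58 = 79.38 + 29.58 = 108.96 → 109
G: 0.49×54 + 0.51×48 = 26.46 + 24.48 = 50.94 → 51
B: 0.49×182 + 0.51×69 = 89.18 + 35.19 = 124.37 → 124
= RGB(109, 51, 124)


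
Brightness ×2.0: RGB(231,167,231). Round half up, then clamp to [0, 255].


Multiply each channel by 2.0, round half up, clamp to [0, 255]
R: 231×2.0 = 462 → clamp → 255
G: 167×2.0 = 334 → clamp → 255
B: 231×2.0 = 462 → clamp → 255
= RGB(255, 255, 255)


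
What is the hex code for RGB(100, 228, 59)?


R = 100 → 64 (hex)
G = 228 → E4 (hex)
B = 59 → 3B (hex)
Hex = #64E43B


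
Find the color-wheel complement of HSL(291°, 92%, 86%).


Complement = opposite side of color wheel = hue + 180°
H' = (291 + 180) mod 360 = 111°
S and L unchanged.
= HSL(111°, 92%, 86%)


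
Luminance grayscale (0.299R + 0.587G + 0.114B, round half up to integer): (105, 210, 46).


Gray = 0.299×R + 0.587×G + 0.114×B
Gray = 0.299×105 + 0.587×210 + 0.114×46
Gray = 31.395 + 123.270 + 5.244
Gray = 159.909 → round half up → 160
Gray = 160


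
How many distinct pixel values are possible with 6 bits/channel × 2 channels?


Total bits = 6 bits/channel × 2 channels = 12 bits
Distinct pixel values = 2^12
= 4,096 pixel values


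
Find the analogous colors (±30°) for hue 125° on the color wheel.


Base hue: 125°
Left analog: (125 - 30) mod 360 = 95°
Right analog: (125 + 30) mod 360 = 155°
Analogous hues = 95° and 155°


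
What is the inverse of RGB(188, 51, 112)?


Invert: (255-R, 255-G, 255-B)
R: 255-188 = 67
G: 255-51 = 204
B: 255-112 = 143
= RGB(67, 204, 143)


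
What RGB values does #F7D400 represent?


F7 → 247 (R)
D4 → 212 (G)
00 → 0 (B)
= RGB(247, 212, 0)


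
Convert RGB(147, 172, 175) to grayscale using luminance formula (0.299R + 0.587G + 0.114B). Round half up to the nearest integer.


Gray = 0.299×R + 0.587×G + 0.114×B
Gray = 0.299×147 + 0.587×172 + 0.114×175
Gray = 43.953 + 100.964 + 19.950
Gray = 164.867 → round half up → 165
Gray = 165


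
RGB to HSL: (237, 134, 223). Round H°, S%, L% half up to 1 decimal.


Normalize: R'=237/255≈0.9294, G'=134/255≈0.5255, B'=223/255≈0.8745
Max=237/255, Min=134/255, Δ=Max-Min=103/255
L = (Max+Min)/2 = (237+134)/510 = 371/510 = 0.72745… → L = 72.7%
L > 0.5 → S = Δ/(2-Max-Min) = 103/(510-237-134) = 103/139 = 0.74100… → S = 74.1%
(the 1/255 factors cancel in S and H, so raw channel differences can be used)
Max is R' → H = 60 × (((G-B)/Δ) mod 6) = 60 × (((134-223)/103) mod 6)
  (-89)/103 = -0.8640…; negative, so add 6 → 5.1359…
  H = 60 × 5.1359… = 308.155…° → H = 308.2°
= HSL(308.2°, 74.1%, 72.7%)


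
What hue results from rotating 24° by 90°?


New hue = (H + rotation) mod 360
New hue = (24 + 90) mod 360
= 114 mod 360
= 114°


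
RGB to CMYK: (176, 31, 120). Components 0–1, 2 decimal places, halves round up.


R'=176/255≈0.6902, G'=31/255≈0.1216, B'=120/255≈0.4706
K = 1 - max(R',G',B') = 1 - 176/255 = 79/255 = 0.30980… → 0.31
(1-R'-K)/(1-K) simplifies to (max-R)/max with max = 176:
C = (176-176)/176 = 0/176 = 0 → 0.00
M = (176-31)/176 = 145/176 = 0.82386… → 0.82
Y = (176-120)/176 = 56/176 = 0.31818… → 0.32
= CMYK(0.00, 0.82, 0.32, 0.31)


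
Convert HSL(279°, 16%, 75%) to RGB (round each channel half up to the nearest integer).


H=279°, S=0.16, L=0.75
C = (1-|2L-1|)×S = (1-|0.50|)×0.16 = 0.08
H' = H/60 = 279/60 ≈ 4.6500; X = C×(1-|H' mod 2 - 1|) = 0.052
m = L - C/2 = 0.75 - 0.04 = 0.71
Sector ⌊H'⌋ = 4 → (R',G',B') = (0.052, 0.0, 0.08)
RGB = ((R'+m)×255, (G'+m)×255, (B'+m)×255) = (194.31, 181.05, 201.45)
Round half up → RGB(194, 181, 201)


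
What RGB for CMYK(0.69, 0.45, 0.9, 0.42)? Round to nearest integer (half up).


R = 255 × (1-C) × (1-K) = 255 × 0.31 × 0.58 = 45.849 → 46
G = 255 × (1-M) × (1-K) = 255 × 0.55 × 0.58 = 81.345 → 81
B = 255 × (1-Y) × (1-K) = 255 × 0.10 × 0.58 = 14.79 → 15
= RGB(46, 81, 15)


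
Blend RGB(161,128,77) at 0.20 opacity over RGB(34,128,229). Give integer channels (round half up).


C = α×F + (1-α)×B, with 1-α = 0.80
R: 0.20×161 + 0.80×34 = 32.20 + 27.20 = 59.40 → 59
G: 0.20×128 + 0.80×128 = 25.60 + 102.40 = 128.00 → 128
B: 0.20×77 + 0.80×229 = 15.40 + 183.20 = 198.60 → 199
= RGB(59, 128, 199)


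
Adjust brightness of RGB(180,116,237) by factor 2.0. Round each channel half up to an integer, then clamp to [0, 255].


Multiply each channel by 2.0, round half up, clamp to [0, 255]
R: 180×2.0 = 360 → clamp → 255
G: 116×2.0 = 232
B: 237×2.0 = 474 → clamp → 255
= RGB(255, 232, 255)


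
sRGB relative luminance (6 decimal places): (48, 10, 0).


Linearize each channel (sRGB transfer function): c = v/255; c_lin = c/12.92 if c ≤ 0.04045, else ((c+0.055)/1.055)^2.4
  R: 48/255 ≈ 0.188235 > 0.04045 → ((0.188235+0.055)/1.055)^2.4 ≈ 0.029557
  G: 10/255 ≈ 0.039216 ≤ 0.04045 → 0.039216/12.92 ≈ 0.003035
  B: 0/255 ≈ 0.000000 ≤ 0.04045 → 0.000000/12.92 ≈ 0.000000
R_lin = 0.029557, G_lin = 0.003035, B_lin = 0.000000
L = 0.2126×R + 0.7152×G + 0.0722×B
L = 0.2126×0.029557 + 0.7152×0.003035 + 0.0722×0.000000
L ≈ 0.008455


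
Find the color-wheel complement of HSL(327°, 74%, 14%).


Complement = opposite side of color wheel = hue + 180°
H' = (327 + 180) mod 360 = 147°
S and L unchanged.
= HSL(147°, 74%, 14%)


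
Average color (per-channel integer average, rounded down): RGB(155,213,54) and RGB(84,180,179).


Midpoint: each channel = ⌊(C₁+C₂)/2⌋
R: ⌊(155+84)/2⌋ = 119
G: ⌊(213+180)/2⌋ = 196
B: ⌊(54+179)/2⌋ = 116
= RGB(119, 196, 116)


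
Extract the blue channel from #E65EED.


Color: #E65EED
R = E6 = 230
G = 5E = 94
B = ED = 237
Blue = 237


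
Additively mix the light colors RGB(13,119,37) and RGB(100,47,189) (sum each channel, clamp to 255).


Additive: each channel = min(255, C₁+C₂)
R: 13+100 = 113 → 113
G: 119+47 = 166 → 166
B: 37+189 = 226 → 226
= RGB(113, 166, 226)


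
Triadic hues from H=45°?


Triadic: equally spaced at 120° intervals
H1 = 45°
H2 = (45 + 120) mod 360 = 165°
H3 = (45 + 240) mod 360 = 285°
Triadic = 45°, 165°, 285°


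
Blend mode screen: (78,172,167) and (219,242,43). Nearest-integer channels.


Screen: C = 255 - (255-A)×(255-B)/255, rounded to nearest integer
R: 255 - (255-78)×(255-219)/255 = 255 - 6372/255 ≈ 255 - 24.988 = 230.012 → 230
G: 255 - (255-172)×(255-242)/255 = 255 - 1079/255 ≈ 255 - 4.231 = 250.769 → 251
B: 255 - (255-167)×(255-43)/255 = 255 - 18656/255 ≈ 255 - 73.161 = 181.839 → 182
= RGB(230, 251, 182)


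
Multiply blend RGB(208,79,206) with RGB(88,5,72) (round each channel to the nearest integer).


Multiply: C = A×B/255, rounded to nearest integer
R: 208×88/255 = 18304/255 ≈ 71.780 → 72
G: 79×5/255 = 395/255 ≈ 1.549 → 2
B: 206×72/255 = 14832/255 ≈ 58.165 → 58
= RGB(72, 2, 58)


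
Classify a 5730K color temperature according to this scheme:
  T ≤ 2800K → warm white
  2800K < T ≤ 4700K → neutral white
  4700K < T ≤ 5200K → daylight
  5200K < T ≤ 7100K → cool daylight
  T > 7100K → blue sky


Temperature: 5730K
5200K < 5730K ≤ 7100K → cool daylight
Classification: cool daylight


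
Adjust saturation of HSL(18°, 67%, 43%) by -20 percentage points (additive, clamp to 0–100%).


Original S = 67%
Adjustment = -20 percentage points
New S = 67 + (-20) = 47
Clamp to [0, 100] → 47
= HSL(18°, 47%, 43%)


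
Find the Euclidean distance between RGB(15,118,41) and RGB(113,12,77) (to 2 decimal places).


d = √[(R₁-R₂)² + (G₁-G₂)² + (B₁-B₂)²]
d = √[(15-113)² + (118-12)² + (41-77)²]
d = √[9604 + 11236 + 1296]
d = √22136
d ≈ 148.78


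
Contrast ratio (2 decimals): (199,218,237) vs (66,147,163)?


Linearize each sRGB channel c=v/255: c/12.92 if c ≤ 0.04045 else ((c+0.055)/1.055)^2.4
L = 0.2126×R_lin + 0.7152×G_lin + 0.0722×B_lin
Color 1 (199,218,237):
  R=199: 199/255≈0.7804 > 0.04045 → ((0.7804+0.055)/1.055)^2.4 ≈ 0.57112
  G=218: 218/255≈0.8549 > 0.04045 → ((0.8549+0.055)/1.055)^2.4 ≈ 0.70110
  B=237: 237/255≈0.9294 > 0.04045 → ((0.9294+0.055)/1.055)^2.4 ≈ 0.84687
  L1 = 0.2126×0.57112 + 0.7152×0.70110 + 0.0722×0.84687 ≈ 0.68399
Color 2 (66,147,163):
  R=66: 66/255≈0.2588 > 0.04045 → ((0.2588+0.055)/1.055)^2.4 ≈ 0.05448
  G=147: 147/255≈0.5765 > 0.04045 → ((0.5765+0.055)/1.055)^2.4 ≈ 0.29177
  B=163: 163/255≈0.6392 > 0.04045 → ((0.6392+0.055)/1.055)^2.4 ≈ 0.36625
  L2 = 0.2126×0.05448 + 0.7152×0.29177 + 0.0722×0.36625 ≈ 0.24670
Lighter = 0.68399, Darker = 0.24670
Ratio = (L_lighter + 0.05) / (L_darker + 0.05)
Ratio = (0.68399 + 0.05) / (0.24670 + 0.05) = 0.73399 / 0.29670 ≈ 2.4739
Ratio ≈ 2.47:1


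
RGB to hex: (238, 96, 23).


R = 238 → EE (hex)
G = 96 → 60 (hex)
B = 23 → 17 (hex)
Hex = #EE6017


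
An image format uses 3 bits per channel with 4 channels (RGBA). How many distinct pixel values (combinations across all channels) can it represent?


Total bits = 3 bits/channel × 4 channels = 12 bits
Distinct pixel values = 2^12
= 4,096 pixel values


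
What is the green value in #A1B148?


Color: #A1B148
R = A1 = 161
G = B1 = 177
B = 48 = 72
Green = 177


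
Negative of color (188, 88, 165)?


Invert: (255-R, 255-G, 255-B)
R: 255-188 = 67
G: 255-88 = 167
B: 255-165 = 90
= RGB(67, 167, 90)


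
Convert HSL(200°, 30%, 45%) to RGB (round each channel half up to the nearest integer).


H=200°, S=0.30, L=0.45
C = (1-|2L-1|)×S = (1-|-0.10|)×0.30 = 0.27
H' = H/60 = 200/60 ≈ 3.3333; X = C×(1-|H' mod 2 - 1|) = 0.18
m = L - C/2 = 0.45 - 0.135 = 0.315
Sector ⌊H'⌋ = 3 → (R',G',B') = (0.0, 0.18, 0.27)
RGB = ((R'+m)×255, (G'+m)×255, (B'+m)×255) = (80.325, 126.225, 149.175)
Round half up → RGB(80, 126, 149)


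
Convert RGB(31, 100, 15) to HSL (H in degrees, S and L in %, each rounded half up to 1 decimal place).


Normalize: R'=31/255≈0.1216, G'=100/255≈0.3922, B'=15/255≈0.0588
Max=100/255, Min=15/255, Δ=Max-Min=85/255
L = (Max+Min)/2 = (100+15)/510 = 115/510 = 0.22549… → L = 22.5%
L ≤ 0.5 → S = Δ/(Max+Min) = 85/(100+15) = 85/115 = 0.73913… → S = 73.9%
(the 1/255 factors cancel in S and H, so raw channel differences can be used)
Max is G' → H = 60 × ((B-R)/Δ + 2) = 60 × ((15-31)/85 + 2)
  -16/85 + 2 = -0.1882… + 2 = 1.8117…
  H = 60 × 1.8117… = 108.705…° → H = 108.7°
= HSL(108.7°, 73.9%, 22.5%)


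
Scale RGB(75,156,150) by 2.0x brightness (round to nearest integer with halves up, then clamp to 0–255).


Multiply each channel by 2.0, round half up, clamp to [0, 255]
R: 75×2.0 = 150
G: 156×2.0 = 312 → clamp → 255
B: 150×2.0 = 300 → clamp → 255
= RGB(150, 255, 255)


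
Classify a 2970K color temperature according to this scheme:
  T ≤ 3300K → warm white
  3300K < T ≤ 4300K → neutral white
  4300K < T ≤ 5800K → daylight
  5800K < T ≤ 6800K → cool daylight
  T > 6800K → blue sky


Temperature: 2970K
2970K ≤ 3300K → warm white
Classification: warm white


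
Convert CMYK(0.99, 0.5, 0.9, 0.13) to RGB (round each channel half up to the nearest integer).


R = 255 × (1-C) × (1-K) = 255 × 0.01 × 0.87 = 2.2185 → 2
G = 255 × (1-M) × (1-K) = 255 × 0.50 × 0.87 = 110.925 → 111
B = 255 × (1-Y) × (1-K) = 255 × 0.10 × 0.87 = 22.185 → 22
= RGB(2, 111, 22)


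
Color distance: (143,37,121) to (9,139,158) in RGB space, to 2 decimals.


d = √[(R₁-R₂)² + (G₁-G₂)² + (B₁-B₂)²]
d = √[(143-9)² + (37-139)² + (121-158)²]
d = √[17956 + 10404 + 1369]
d = √29729
d ≈ 172.42


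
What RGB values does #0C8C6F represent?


0C → 12 (R)
8C → 140 (G)
6F → 111 (B)
= RGB(12, 140, 111)


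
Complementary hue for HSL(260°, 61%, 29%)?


Complement = opposite side of color wheel = hue + 180°
H' = (260 + 180) mod 360 = 80°
S and L unchanged.
= HSL(80°, 61%, 29%)


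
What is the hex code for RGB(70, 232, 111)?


R = 70 → 46 (hex)
G = 232 → E8 (hex)
B = 111 → 6F (hex)
Hex = #46E86F


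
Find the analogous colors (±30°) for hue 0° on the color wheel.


Base hue: 0°
Left analog: (0 - 30) mod 360 = 330°
Right analog: (0 + 30) mod 360 = 30°
Analogous hues = 330° and 30°


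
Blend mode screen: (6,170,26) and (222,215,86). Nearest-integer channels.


Screen: C = 255 - (255-A)×(255-B)/255, rounded to nearest integer
R: 255 - (255-6)×(255-222)/255 = 255 - 8217/255 ≈ 255 - 32.224 = 222.776 → 223
G: 255 - (255-170)×(255-215)/255 = 255 - 3400/255 ≈ 255 - 13.333 = 241.667 → 242
B: 255 - (255-26)×(255-86)/255 = 255 - 38701/255 ≈ 255 - 151.769 = 103.231 → 103
= RGB(223, 242, 103)


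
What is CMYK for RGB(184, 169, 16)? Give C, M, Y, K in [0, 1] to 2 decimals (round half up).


R'=184/255≈0.7216, G'=169/255≈0.6627, B'=16/255≈0.0627
K = 1 - max(R',G',B') = 1 - 184/255 = 71/255 = 0.27843… → 0.28
(1-R'-K)/(1-K) simplifies to (max-R)/max with max = 184:
C = (184-184)/184 = 0/184 = 0 → 0.00
M = (184-169)/184 = 15/184 = 0.08152… → 0.08
Y = (184-16)/184 = 168/184 = 0.91304… → 0.91
= CMYK(0.00, 0.08, 0.91, 0.28)


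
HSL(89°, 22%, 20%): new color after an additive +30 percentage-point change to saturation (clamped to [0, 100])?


Original S = 22%
Adjustment = +30 percentage points
New S = 22 + (30) = 52
Clamp to [0, 100] → 52
= HSL(89°, 52%, 20%)


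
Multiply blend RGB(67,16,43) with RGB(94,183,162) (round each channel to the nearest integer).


Multiply: C = A×B/255, rounded to nearest integer
R: 67×94/255 = 6298/255 ≈ 24.698 → 25
G: 16×183/255 = 2928/255 ≈ 11.482 → 11
B: 43×162/255 = 6966/255 ≈ 27.318 → 27
= RGB(25, 11, 27)


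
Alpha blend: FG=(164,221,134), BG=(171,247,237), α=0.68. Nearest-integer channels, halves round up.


C = α×F + (1-α)×B, with 1-α = 0.32
R: 0.68×164 + 0.32×171 = 111.52 + 54.72 = 166.24 → 166
G: 0.68×221 + 0.32×247 = 150.28 + 79.04 = 229.32 → 229
B: 0.68×134 + 0.32×237 = 91.12 + 75.84 = 166.96 → 167
= RGB(166, 229, 167)


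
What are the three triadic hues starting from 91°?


Triadic: equally spaced at 120° intervals
H1 = 91°
H2 = (91 + 120) mod 360 = 211°
H3 = (91 + 240) mod 360 = 331°
Triadic = 91°, 211°, 331°


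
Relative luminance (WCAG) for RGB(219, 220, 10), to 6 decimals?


Linearize each channel (sRGB transfer function): c = v/255; c_lin = c/12.92 if c ≤ 0.04045, else ((c+0.055)/1.055)^2.4
  R: 219/255 ≈ 0.858824 > 0.04045 → ((0.858824+0.055)/1.055)^2.4 ≈ 0.708376
  G: 220/255 ≈ 0.862745 > 0.04045 → ((0.862745+0.055)/1.055)^2.4 ≈ 0.715694
  B: 10/255 ≈ 0.039216 ≤ 0.04045 → 0.039216/12.92 ≈ 0.003035
R_lin = 0.708376, G_lin = 0.715694, B_lin = 0.003035
L = 0.2126×R + 0.7152×G + 0.0722×B
L = 0.2126×0.708376 + 0.7152×0.715694 + 0.0722×0.003035
L ≈ 0.662684


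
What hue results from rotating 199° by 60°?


New hue = (H + rotation) mod 360
New hue = (199 + 60) mod 360
= 259 mod 360
= 259°


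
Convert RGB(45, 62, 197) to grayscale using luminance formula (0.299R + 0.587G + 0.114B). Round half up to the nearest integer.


Gray = 0.299×R + 0.587×G + 0.114×B
Gray = 0.299×45 + 0.587×62 + 0.114×197
Gray = 13.455 + 36.394 + 22.458
Gray = 72.307 → round half up → 72
Gray = 72


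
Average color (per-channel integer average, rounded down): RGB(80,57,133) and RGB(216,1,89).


Midpoint: each channel = ⌊(C₁+C₂)/2⌋
R: ⌊(80+216)/2⌋ = 148
G: ⌊(57+1)/2⌋ = 29
B: ⌊(133+89)/2⌋ = 111
= RGB(148, 29, 111)


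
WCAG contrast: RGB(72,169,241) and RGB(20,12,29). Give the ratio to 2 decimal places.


Linearize each sRGB channel c=v/255: c/12.92 if c ≤ 0.04045 else ((c+0.055)/1.055)^2.4
L = 0.2126×R_lin + 0.7152×G_lin + 0.0722×B_lin
Color 1 (72,169,241):
  R=72: 72/255≈0.2824 > 0.04045 → ((0.2824+0.055)/1.055)^2.4 ≈ 0.06480
  G=169: 169/255≈0.6627 > 0.04045 → ((0.6627+0.055)/1.055)^2.4 ≈ 0.39676
  B=241: 241/255≈0.9451 > 0.04045 → ((0.9451+0.055)/1.055)^2.4 ≈ 0.87962
  L1 = 0.2126×0.06480 + 0.7152×0.39676 + 0.0722×0.87962 ≈ 0.36105
Color 2 (20,12,29):
  R=20: 20/255≈0.0784 > 0.04045 → ((0.0784+0.055)/1.055)^2.4 ≈ 0.00700
  G=12: 12/255≈0.0471 > 0.04045 → ((0.0471+0.055)/1.055)^2.4 ≈ 0.00368
  B=29: 29/255≈0.1137 > 0.04045 → ((0.1137+0.055)/1.055)^2.4 ≈ 0.01229
  L2 = 0.2126×0.00700 + 0.7152×0.00368 + 0.0722×0.01229 ≈ 0.00500
Lighter = 0.36105, Darker = 0.00500
Ratio = (L_lighter + 0.05) / (L_darker + 0.05)
Ratio = (0.36105 + 0.05) / (0.00500 + 0.05) = 0.41105 / 0.05500 ≈ 7.4730
Ratio ≈ 7.47:1


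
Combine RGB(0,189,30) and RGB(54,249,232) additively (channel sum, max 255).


Additive: each channel = min(255, C₁+C₂)
R: 0+54 = 54 → 54
G: 189+249 = 438 → 255
B: 30+232 = 262 → 255
= RGB(54, 255, 255)


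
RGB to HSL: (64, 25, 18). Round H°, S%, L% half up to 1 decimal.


Normalize: R'=64/255≈0.2510, G'=25/255≈0.0980, B'=18/255≈0.0706
Max=64/255, Min=18/255, Δ=Max-Min=46/255
L = (Max+Min)/2 = (64+18)/510 = 82/510 = 0.16078… → L = 16.1%
L ≤ 0.5 → S = Δ/(Max+Min) = 46/(64+18) = 46/82 = 0.56097… → S = 56.1%
(the 1/255 factors cancel in S and H, so raw channel differences can be used)
Max is R' → H = 60 × (((G-B)/Δ) mod 6) = 60 × (((25-18)/46) mod 6)
  7/46 = 0.1521…
  H = 60 × 0.1521… = 9.130…° → H = 9.1°
= HSL(9.1°, 56.1%, 16.1%)


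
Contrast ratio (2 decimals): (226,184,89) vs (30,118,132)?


Linearize each sRGB channel c=v/255: c/12.92 if c ≤ 0.04045 else ((c+0.055)/1.055)^2.4
L = 0.2126×R_lin + 0.7152×G_lin + 0.0722×B_lin
Color 1 (226,184,89):
  R=226: 226/255≈0.8863 > 0.04045 → ((0.8863+0.055)/1.055)^2.4 ≈ 0.76052
  G=184: 184/255≈0.7216 > 0.04045 → ((0.7216+0.055)/1.055)^2.4 ≈ 0.47932
  B=89: 89/255≈0.3490 > 0.04045 → ((0.3490+0.055)/1.055)^2.4 ≈ 0.09990
  L1 = 0.2126×0.76052 + 0.7152×0.47932 + 0.0722×0.09990 ≈ 0.51171
Color 2 (30,118,132):
  R=30: 30/255≈0.1176 > 0.04045 → ((0.1176+0.055)/1.055)^2.4 ≈ 0.01298
  G=118: 118/255≈0.4627 > 0.04045 → ((0.4627+0.055)/1.055)^2.4 ≈ 0.18116
  B=132: 132/255≈0.5176 > 0.04045 → ((0.5176+0.055)/1.055)^2.4 ≈ 0.23074
  L2 = 0.2126×0.01298 + 0.7152×0.18116 + 0.0722×0.23074 ≈ 0.14899
Lighter = 0.51171, Darker = 0.14899
Ratio = (L_lighter + 0.05) / (L_darker + 0.05)
Ratio = (0.51171 + 0.05) / (0.14899 + 0.05) = 0.56171 / 0.19899 ≈ 2.8228
Ratio ≈ 2.82:1


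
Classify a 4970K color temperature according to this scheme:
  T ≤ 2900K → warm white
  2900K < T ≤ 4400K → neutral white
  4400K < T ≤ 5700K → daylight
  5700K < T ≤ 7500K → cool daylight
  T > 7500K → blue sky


Temperature: 4970K
4400K < 4970K ≤ 5700K → daylight
Classification: daylight


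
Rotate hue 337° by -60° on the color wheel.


New hue = (H + rotation) mod 360
New hue = (337 -60) mod 360
= 277 mod 360
= 277°


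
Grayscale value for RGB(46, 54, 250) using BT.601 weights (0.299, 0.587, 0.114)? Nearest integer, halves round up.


Gray = 0.299×R + 0.587×G + 0.114×B
Gray = 0.299×46 + 0.587×54 + 0.114×250
Gray = 13.754 + 31.698 + 28.500
Gray = 73.952 → round half up → 74
Gray = 74


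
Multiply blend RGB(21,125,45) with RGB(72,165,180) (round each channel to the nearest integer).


Multiply: C = A×B/255, rounded to nearest integer
R: 21×72/255 = 1512/255 ≈ 5.929 → 6
G: 125×165/255 = 20625/255 ≈ 80.882 → 81
B: 45×180/255 = 8100/255 ≈ 31.765 → 32
= RGB(6, 81, 32)


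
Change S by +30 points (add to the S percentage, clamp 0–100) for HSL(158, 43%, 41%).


Original S = 43%
Adjustment = +30 percentage points
New S = 43 + (30) = 73
Clamp to [0, 100] → 73
= HSL(158°, 73%, 41%)


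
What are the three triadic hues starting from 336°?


Triadic: equally spaced at 120° intervals
H1 = 336°
H2 = (336 + 120) mod 360 = 96°
H3 = (336 + 240) mod 360 = 216°
Triadic = 336°, 96°, 216°


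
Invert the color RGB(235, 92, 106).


Invert: (255-R, 255-G, 255-B)
R: 255-235 = 20
G: 255-92 = 163
B: 255-106 = 149
= RGB(20, 163, 149)


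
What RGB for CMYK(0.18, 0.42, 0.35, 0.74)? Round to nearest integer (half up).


R = 255 × (1-C) × (1-K) = 255 × 0.82 × 0.26 = 54.366 → 54
G = 255 × (1-M) × (1-K) = 255 × 0.58 × 0.26 = 38.454 → 38
B = 255 × (1-Y) × (1-K) = 255 × 0.65 × 0.26 = 43.095 → 43
= RGB(54, 38, 43)


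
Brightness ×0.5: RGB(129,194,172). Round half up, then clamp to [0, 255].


Multiply each channel by 0.5, round half up, clamp to [0, 255]
R: 129×0.5 = 64.5 → round → 65
G: 194×0.5 = 97
B: 172×0.5 = 86
= RGB(65, 97, 86)


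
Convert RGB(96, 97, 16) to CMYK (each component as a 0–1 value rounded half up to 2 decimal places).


R'=96/255≈0.3765, G'=97/255≈0.3804, B'=16/255≈0.0627
K = 1 - max(R',G',B') = 1 - 97/255 = 158/255 = 0.61960… → 0.62
(1-R'-K)/(1-K) simplifies to (max-R)/max with max = 97:
C = (97-96)/97 = 1/97 = 0.01030… → 0.01
M = (97-97)/97 = 0/97 = 0 → 0.00
Y = (97-16)/97 = 81/97 = 0.83505… → 0.84
= CMYK(0.01, 0.00, 0.84, 0.62)


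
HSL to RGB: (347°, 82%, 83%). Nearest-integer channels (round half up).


H=347°, S=0.82, L=0.83
C = (1-|2L-1|)×S = (1-|0.66|)×0.82 = 0.2788
H' = H/60 = 347/60 ≈ 5.7833; X = C×(1-|H' mod 2 - 1|) ≈ 0.0604
m = L - C/2 = 0.83 - 0.1394 = 0.6906
Sector ⌊H'⌋ = 5 → (R',G',B') = (0.2788, 0.0, ≈0.0604)
RGB = ((R'+m)×255, (G'+m)×255, (B'+m)×255) = (247.197, 176.103, 191.5067)
Round half up → RGB(247, 176, 192)


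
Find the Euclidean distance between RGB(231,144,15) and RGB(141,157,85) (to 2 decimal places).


d = √[(R₁-R₂)² + (G₁-G₂)² + (B₁-B₂)²]
d = √[(231-141)² + (144-157)² + (15-85)²]
d = √[8100 + 169 + 4900]
d = √13169
d ≈ 114.76


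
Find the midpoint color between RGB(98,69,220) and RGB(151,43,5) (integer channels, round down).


Midpoint: each channel = ⌊(C₁+C₂)/2⌋
R: ⌊(98+151)/2⌋ = 124
G: ⌊(69+43)/2⌋ = 56
B: ⌊(220+5)/2⌋ = 112
= RGB(124, 56, 112)


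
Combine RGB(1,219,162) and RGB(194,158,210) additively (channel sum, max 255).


Additive: each channel = min(255, C₁+C₂)
R: 1+194 = 195 → 195
G: 219+158 = 377 → 255
B: 162+210 = 372 → 255
= RGB(195, 255, 255)


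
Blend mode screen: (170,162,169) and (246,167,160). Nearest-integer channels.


Screen: C = 255 - (255-A)×(255-B)/255, rounded to nearest integer
R: 255 - (255-170)×(255-246)/255 = 255 - 765/255 ≈ 255 - 3.000 = 252.000 → 252
G: 255 - (255-162)×(255-167)/255 = 255 - 8184/255 ≈ 255 - 32.094 = 222.906 → 223
B: 255 - (255-169)×(255-160)/255 = 255 - 8170/255 ≈ 255 - 32.039 = 222.961 → 223
= RGB(252, 223, 223)


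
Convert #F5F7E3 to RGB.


F5 → 245 (R)
F7 → 247 (G)
E3 → 227 (B)
= RGB(245, 247, 227)


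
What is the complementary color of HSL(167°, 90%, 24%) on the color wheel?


Complement = opposite side of color wheel = hue + 180°
H' = (167 + 180) mod 360 = 347°
S and L unchanged.
= HSL(347°, 90%, 24%)


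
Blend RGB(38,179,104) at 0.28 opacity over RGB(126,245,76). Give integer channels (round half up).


C = α×F + (1-α)×B, with 1-α = 0.72
R: 0.28×38 + 0.72×126 = 10.64 + 90.72 = 101.36 → 101
G: 0.28×179 + 0.72×245 = 50.12 + 176.40 = 226.52 → 227
B: 0.28×104 + 0.72×76 = 29.12 + 54.72 = 83.84 → 84
= RGB(101, 227, 84)


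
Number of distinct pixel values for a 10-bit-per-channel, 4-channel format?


Total bits = 10 bits/channel × 4 channels = 40 bits
Distinct pixel values = 2^40
= 1,099,511,627,776 pixel values


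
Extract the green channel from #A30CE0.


Color: #A30CE0
R = A3 = 163
G = 0C = 12
B = E0 = 224
Green = 12


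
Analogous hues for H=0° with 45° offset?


Base hue: 0°
Left analog: (0 - 45) mod 360 = 315°
Right analog: (0 + 45) mod 360 = 45°
Analogous hues = 315° and 45°


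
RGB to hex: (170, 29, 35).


R = 170 → AA (hex)
G = 29 → 1D (hex)
B = 35 → 23 (hex)
Hex = #AA1D23


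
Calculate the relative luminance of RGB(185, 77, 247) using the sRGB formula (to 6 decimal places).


Linearize each channel (sRGB transfer function): c = v/255; c_lin = c/12.92 if c ≤ 0.04045, else ((c+0.055)/1.055)^2.4
  R: 185/255 ≈ 0.725490 > 0.04045 → ((0.725490+0.055)/1.055)^2.4 ≈ 0.485150
  G: 77/255 ≈ 0.301961 > 0.04045 → ((0.301961+0.055)/1.055)^2.4 ≈ 0.074214
  B: 247/255 ≈ 0.968627 > 0.04045 → ((0.968627+0.055)/1.055)^2.4 ≈ 0.930111
R_lin = 0.485150, G_lin = 0.074214, B_lin = 0.930111
L = 0.2126×R + 0.7152×G + 0.0722×B
L = 0.2126×0.485150 + 0.7152×0.074214 + 0.0722×0.930111
L ≈ 0.223374


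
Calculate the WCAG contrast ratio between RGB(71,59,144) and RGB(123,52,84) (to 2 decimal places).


Linearize each sRGB channel c=v/255: c/12.92 if c ≤ 0.04045 else ((c+0.055)/1.055)^2.4
L = 0.2126×R_lin + 0.7152×G_lin + 0.0722×B_lin
Color 1 (71,59,144):
  R=71: 71/255≈0.2784 > 0.04045 → ((0.2784+0.055)/1.055)^2.4 ≈ 0.06301
  G=59: 59/255≈0.2314 > 0.04045 → ((0.2314+0.055)/1.055)^2.4 ≈ 0.04374
  B=144: 144/255≈0.5647 > 0.04045 → ((0.5647+0.055)/1.055)^2.4 ≈ 0.27889
  L1 = 0.2126×0.06301 + 0.7152×0.04374 + 0.0722×0.27889 ≈ 0.06481
Color 2 (123,52,84):
  R=123: 123/255≈0.4824 > 0.04045 → ((0.4824+0.055)/1.055)^2.4 ≈ 0.19807
  G=52: 52/255≈0.2039 > 0.04045 → ((0.2039+0.055)/1.055)^2.4 ≈ 0.03434
  B=84: 84/255≈0.3294 > 0.04045 → ((0.3294+0.055)/1.055)^2.4 ≈ 0.08866
  L2 = 0.2126×0.19807 + 0.7152×0.03434 + 0.0722×0.08866 ≈ 0.07307
Lighter = 0.07307, Darker = 0.06481
Ratio = (L_lighter + 0.05) / (L_darker + 0.05)
Ratio = (0.07307 + 0.05) / (0.06481 + 0.05) = 0.12307 / 0.11481 ≈ 1.0719
Ratio ≈ 1.07:1


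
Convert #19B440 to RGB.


19 → 25 (R)
B4 → 180 (G)
40 → 64 (B)
= RGB(25, 180, 64)


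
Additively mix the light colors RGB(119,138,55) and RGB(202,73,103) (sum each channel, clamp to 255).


Additive: each channel = min(255, C₁+C₂)
R: 119+202 = 321 → 255
G: 138+73 = 211 → 211
B: 55+103 = 158 → 158
= RGB(255, 211, 158)


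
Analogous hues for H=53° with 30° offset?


Base hue: 53°
Left analog: (53 - 30) mod 360 = 23°
Right analog: (53 + 30) mod 360 = 83°
Analogous hues = 23° and 83°


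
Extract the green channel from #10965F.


Color: #10965F
R = 10 = 16
G = 96 = 150
B = 5F = 95
Green = 150


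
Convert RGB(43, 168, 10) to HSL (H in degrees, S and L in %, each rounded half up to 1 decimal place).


Normalize: R'=43/255≈0.1686, G'=168/255≈0.6588, B'=10/255≈0.0392
Max=168/255, Min=10/255, Δ=Max-Min=158/255
L = (Max+Min)/2 = (168+10)/510 = 178/510 = 0.34901… → L = 34.9%
L ≤ 0.5 → S = Δ/(Max+Min) = 158/(168+10) = 158/178 = 0.88764… → S = 88.8%
(the 1/255 factors cancel in S and H, so raw channel differences can be used)
Max is G' → H = 60 × ((B-R)/Δ + 2) = 60 × ((10-43)/158 + 2)
  -33/158 + 2 = -0.2088… + 2 = 1.7911…
  H = 60 × 1.7911… = 107.468…° → H = 107.5°
= HSL(107.5°, 88.8%, 34.9%)


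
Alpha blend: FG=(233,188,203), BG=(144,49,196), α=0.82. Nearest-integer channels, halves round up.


C = α×F + (1-α)×B, with 1-α = 0.18
R: 0.82×233 + 0.18×144 = 191.06 + 25.92 = 216.98 → 217
G: 0.82×188 + 0.18×49 = 154.16 + 8.82 = 162.98 → 163
B: 0.82×203 + 0.18×196 = 166.46 + 35.28 = 201.74 → 202
= RGB(217, 163, 202)


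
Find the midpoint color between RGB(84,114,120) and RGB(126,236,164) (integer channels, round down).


Midpoint: each channel = ⌊(C₁+C₂)/2⌋
R: ⌊(84+126)/2⌋ = 105
G: ⌊(114+236)/2⌋ = 175
B: ⌊(120+164)/2⌋ = 142
= RGB(105, 175, 142)


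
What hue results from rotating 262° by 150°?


New hue = (H + rotation) mod 360
New hue = (262 + 150) mod 360
= 412 mod 360
= 52°


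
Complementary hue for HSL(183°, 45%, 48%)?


Complement = opposite side of color wheel = hue + 180°
H' = (183 + 180) mod 360 = 3°
S and L unchanged.
= HSL(3°, 45%, 48%)


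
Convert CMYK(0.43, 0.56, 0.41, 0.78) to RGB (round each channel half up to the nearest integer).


R = 255 × (1-C) × (1-K) = 255 × 0.57 × 0.22 = 31.977 → 32
G = 255 × (1-M) × (1-K) = 255 × 0.44 × 0.22 = 24.684 → 25
B = 255 × (1-Y) × (1-K) = 255 × 0.59 × 0.22 = 33.099 → 33
= RGB(32, 25, 33)


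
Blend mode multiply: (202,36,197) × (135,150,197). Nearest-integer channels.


Multiply: C = A×B/255, rounded to nearest integer
R: 202×135/255 = 27270/255 ≈ 106.941 → 107
G: 36×150/255 = 5400/255 ≈ 21.176 → 21
B: 197×197/255 = 38809/255 ≈ 152.192 → 152
= RGB(107, 21, 152)


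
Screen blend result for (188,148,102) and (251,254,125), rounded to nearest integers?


Screen: C = 255 - (255-A)×(255-B)/255, rounded to nearest integer
R: 255 - (255-188)×(255-251)/255 = 255 - 268/255 ≈ 255 - 1.051 = 253.949 → 254
G: 255 - (255-148)×(255-254)/255 = 255 - 107/255 ≈ 255 - 0.420 = 254.580 → 255
B: 255 - (255-102)×(255-125)/255 = 255 - 19890/255 ≈ 255 - 78.000 = 177.000 → 177
= RGB(254, 255, 177)


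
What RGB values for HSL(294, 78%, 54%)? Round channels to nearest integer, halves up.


H=294°, S=0.78, L=0.54
C = (1-|2L-1|)×S = (1-|0.08|)×0.78 = 0.7176
H' = H/60 = 294/60 ≈ 4.9000; X = C×(1-|H' mod 2 - 1|) = 0.64584
m = L - C/2 = 0.54 - 0.3588 = 0.1812
Sector ⌊H'⌋ = 4 → (R',G',B') = (0.64584, 0.0, 0.7176)
RGB = ((R'+m)×255, (G'+m)×255, (B'+m)×255) = (210.8952, 46.206, 229.194)
Round half up → RGB(211, 46, 229)


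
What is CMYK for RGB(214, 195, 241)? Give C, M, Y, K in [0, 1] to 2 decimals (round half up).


R'=214/255≈0.8392, G'=195/255≈0.7647, B'=241/255≈0.9451
K = 1 - max(R',G',B') = 1 - 241/255 = 14/255 = 0.05490… → 0.05
(1-R'-K)/(1-K) simplifies to (max-R)/max with max = 241:
C = (241-214)/241 = 27/241 = 0.11203… → 0.11
M = (241-195)/241 = 46/241 = 0.19087… → 0.19
Y = (241-241)/241 = 0/241 = 0 → 0.00
= CMYK(0.11, 0.19, 0.00, 0.05)


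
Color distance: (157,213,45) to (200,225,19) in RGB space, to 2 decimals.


d = √[(R₁-R₂)² + (G₁-G₂)² + (B₁-B₂)²]
d = √[(157-200)² + (213-225)² + (45-19)²]
d = √[1849 + 144 + 676]
d = √2669
d ≈ 51.66


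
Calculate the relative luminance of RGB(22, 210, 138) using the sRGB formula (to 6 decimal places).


Linearize each channel (sRGB transfer function): c = v/255; c_lin = c/12.92 if c ≤ 0.04045, else ((c+0.055)/1.055)^2.4
  R: 22/255 ≈ 0.086275 > 0.04045 → ((0.086275+0.055)/1.055)^2.4 ≈ 0.008023
  G: 210/255 ≈ 0.823529 > 0.04045 → ((0.823529+0.055)/1.055)^2.4 ≈ 0.644480
  B: 138/255 ≈ 0.541176 > 0.04045 → ((0.541176+0.055)/1.055)^2.4 ≈ 0.254152
R_lin = 0.008023, G_lin = 0.644480, B_lin = 0.254152
L = 0.2126×R + 0.7152×G + 0.0722×B
L = 0.2126×0.008023 + 0.7152×0.644480 + 0.0722×0.254152
L ≈ 0.480987


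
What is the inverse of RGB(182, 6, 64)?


Invert: (255-R, 255-G, 255-B)
R: 255-182 = 73
G: 255-6 = 249
B: 255-64 = 191
= RGB(73, 249, 191)


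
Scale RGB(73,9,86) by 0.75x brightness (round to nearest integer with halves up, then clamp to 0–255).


Multiply each channel by 0.75, round half up, clamp to [0, 255]
R: 73×0.75 = 54.75 → round → 55
G: 9×0.75 = 6.75 → round → 7
B: 86×0.75 = 64.5 → round → 65
= RGB(55, 7, 65)


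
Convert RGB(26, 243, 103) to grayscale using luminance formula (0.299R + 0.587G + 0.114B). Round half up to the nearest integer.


Gray = 0.299×R + 0.587×G + 0.114×B
Gray = 0.299×26 + 0.587×243 + 0.114×103
Gray = 7.774 + 142.641 + 11.742
Gray = 162.157 → round half up → 162
Gray = 162


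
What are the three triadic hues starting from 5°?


Triadic: equally spaced at 120° intervals
H1 = 5°
H2 = (5 + 120) mod 360 = 125°
H3 = (5 + 240) mod 360 = 245°
Triadic = 5°, 125°, 245°


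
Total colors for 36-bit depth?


Colors = 2^bits = 2^36
= 68,719,476,736 colors


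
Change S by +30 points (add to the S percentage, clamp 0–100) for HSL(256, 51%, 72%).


Original S = 51%
Adjustment = +30 percentage points
New S = 51 + (30) = 81
Clamp to [0, 100] → 81
= HSL(256°, 81%, 72%)


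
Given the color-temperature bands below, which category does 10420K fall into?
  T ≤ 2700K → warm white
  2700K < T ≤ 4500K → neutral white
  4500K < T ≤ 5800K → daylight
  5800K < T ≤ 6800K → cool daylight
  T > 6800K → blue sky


Temperature: 10420K
10420K > 6800K → blue sky
Classification: blue sky


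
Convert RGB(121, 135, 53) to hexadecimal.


R = 121 → 79 (hex)
G = 135 → 87 (hex)
B = 53 → 35 (hex)
Hex = #798735


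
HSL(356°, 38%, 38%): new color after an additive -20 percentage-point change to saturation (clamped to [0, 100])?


Original S = 38%
Adjustment = -20 percentage points
New S = 38 + (-20) = 18
Clamp to [0, 100] → 18
= HSL(356°, 18%, 38%)


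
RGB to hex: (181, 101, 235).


R = 181 → B5 (hex)
G = 101 → 65 (hex)
B = 235 → EB (hex)
Hex = #B565EB


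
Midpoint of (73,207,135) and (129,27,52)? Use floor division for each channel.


Midpoint: each channel = ⌊(C₁+C₂)/2⌋
R: ⌊(73+129)/2⌋ = 101
G: ⌊(207+27)/2⌋ = 117
B: ⌊(135+52)/2⌋ = 93
= RGB(101, 117, 93)


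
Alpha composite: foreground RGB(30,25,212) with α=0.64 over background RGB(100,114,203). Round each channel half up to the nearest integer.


C = α×F + (1-α)×B, with 1-α = 0.36
R: 0.64×30 + 0.36×100 = 19.20 + 36.00 = 55.20 → 55
G: 0.64×25 + 0.36×114 = 16.00 + 41.04 = 57.04 → 57
B: 0.64×212 + 0.36×203 = 135.68 + 73.08 = 208.76 → 209
= RGB(55, 57, 209)


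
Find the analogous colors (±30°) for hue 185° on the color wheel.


Base hue: 185°
Left analog: (185 - 30) mod 360 = 155°
Right analog: (185 + 30) mod 360 = 215°
Analogous hues = 155° and 215°


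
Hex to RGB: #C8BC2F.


C8 → 200 (R)
BC → 188 (G)
2F → 47 (B)
= RGB(200, 188, 47)


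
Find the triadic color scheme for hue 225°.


Triadic: equally spaced at 120° intervals
H1 = 225°
H2 = (225 + 120) mod 360 = 345°
H3 = (225 + 240) mod 360 = 105°
Triadic = 225°, 345°, 105°


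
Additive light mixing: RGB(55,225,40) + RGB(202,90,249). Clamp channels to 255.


Additive: each channel = min(255, C₁+C₂)
R: 55+202 = 257 → 255
G: 225+90 = 315 → 255
B: 40+249 = 289 → 255
= RGB(255, 255, 255)


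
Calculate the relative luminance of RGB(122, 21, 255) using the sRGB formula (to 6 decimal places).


Linearize each channel (sRGB transfer function): c = v/255; c_lin = c/12.92 if c ≤ 0.04045, else ((c+0.055)/1.055)^2.4
  R: 122/255 ≈ 0.478431 > 0.04045 → ((0.478431+0.055)/1.055)^2.4 ≈ 0.194618
  G: 21/255 ≈ 0.082353 > 0.04045 → ((0.082353+0.055)/1.055)^2.4 ≈ 0.007499
  B: 255/255 ≈ 1.000000 > 0.04045 → ((1.000000+0.055)/1.055)^2.4 ≈ 1.000000
R_lin = 0.194618, G_lin = 0.007499, B_lin = 1.000000
L = 0.2126×R + 0.7152×G + 0.0722×B
L = 0.2126×0.194618 + 0.7152×0.007499 + 0.0722×1.000000
L ≈ 0.118939


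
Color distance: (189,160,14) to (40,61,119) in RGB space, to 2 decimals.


d = √[(R₁-R₂)² + (G₁-G₂)² + (B₁-B₂)²]
d = √[(189-40)² + (160-61)² + (14-119)²]
d = √[22201 + 9801 + 11025]
d = √43027
d ≈ 207.43


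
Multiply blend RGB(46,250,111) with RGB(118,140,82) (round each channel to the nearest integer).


Multiply: C = A×B/255, rounded to nearest integer
R: 46×118/255 = 5428/255 ≈ 21.286 → 21
G: 250×140/255 = 35000/255 ≈ 137.255 → 137
B: 111×82/255 = 9102/255 ≈ 35.694 → 36
= RGB(21, 137, 36)


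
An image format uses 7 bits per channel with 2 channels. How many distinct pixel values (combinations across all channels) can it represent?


Total bits = 7 bits/channel × 2 channels = 14 bits
Distinct pixel values = 2^14
= 16,384 pixel values


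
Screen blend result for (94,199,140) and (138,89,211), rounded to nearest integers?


Screen: C = 255 - (255-A)×(255-B)/255, rounded to nearest integer
R: 255 - (255-94)×(255-138)/255 = 255 - 18837/255 ≈ 255 - 73.871 = 181.129 → 181
G: 255 - (255-199)×(255-89)/255 = 255 - 9296/255 ≈ 255 - 36.455 = 218.545 → 219
B: 255 - (255-140)×(255-211)/255 = 255 - 5060/255 ≈ 255 - 19.843 = 235.157 → 235
= RGB(181, 219, 235)


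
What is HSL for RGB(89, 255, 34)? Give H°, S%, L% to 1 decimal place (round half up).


Normalize: R'=89/255≈0.3490, G'=255/255≈1.0000, B'=34/255≈0.1333
Max=255/255, Min=34/255, Δ=Max-Min=221/255
L = (Max+Min)/2 = (255+34)/510 = 289/510 = 0.56666… → L = 56.7%
L > 0.5 → S = Δ/(2-Max-Min) = 221/(510-255-34) = 221/221 = 1 → S = 100.0%
(the 1/255 factors cancel in S and H, so raw channel differences can be used)
Max is G' → H = 60 × ((B-R)/Δ + 2) = 60 × ((34-89)/221 + 2)
  -55/221 + 2 = -0.2488… + 2 = 1.7511…
  H = 60 × 1.7511… = 105.067…° → H = 105.1°
= HSL(105.1°, 100.0%, 56.7%)


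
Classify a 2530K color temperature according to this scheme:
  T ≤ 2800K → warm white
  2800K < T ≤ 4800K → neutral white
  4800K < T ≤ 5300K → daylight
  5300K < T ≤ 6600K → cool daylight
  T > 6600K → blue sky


Temperature: 2530K
2530K ≤ 2800K → warm white
Classification: warm white


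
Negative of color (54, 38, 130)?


Invert: (255-R, 255-G, 255-B)
R: 255-54 = 201
G: 255-38 = 217
B: 255-130 = 125
= RGB(201, 217, 125)


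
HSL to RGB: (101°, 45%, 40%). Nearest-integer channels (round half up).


H=101°, S=0.45, L=0.40
C = (1-|2L-1|)×S = (1-|-0.20|)×0.45 = 0.36
H' = H/60 = 101/60 ≈ 1.6833; X = C×(1-|H' mod 2 - 1|) = 0.114
m = L - C/2 = 0.40 - 0.18 = 0.22
Sector ⌊H'⌋ = 1 → (R',G',B') = (0.114, 0.36, 0.0)
RGB = ((R'+m)×255, (G'+m)×255, (B'+m)×255) = (85.17, 147.9, 56.1)
Round half up → RGB(85, 148, 56)


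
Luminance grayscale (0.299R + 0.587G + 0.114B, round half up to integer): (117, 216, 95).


Gray = 0.299×R + 0.587×G + 0.114×B
Gray = 0.299×117 + 0.587×216 + 0.114×95
Gray = 34.983 + 126.792 + 10.830
Gray = 172.605 → round half up → 173
Gray = 173


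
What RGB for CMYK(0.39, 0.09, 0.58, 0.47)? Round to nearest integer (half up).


R = 255 × (1-C) × (1-K) = 255 × 0.61 × 0.53 = 82.4415 → 82
G = 255 × (1-M) × (1-K) = 255 × 0.91 × 0.53 = 122.9865 → 123
B = 255 × (1-Y) × (1-K) = 255 × 0.42 × 0.53 = 56.763 → 57
= RGB(82, 123, 57)


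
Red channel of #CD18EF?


Color: #CD18EF
R = CD = 205
G = 18 = 24
B = EF = 239
Red = 205


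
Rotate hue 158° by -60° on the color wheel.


New hue = (H + rotation) mod 360
New hue = (158 -60) mod 360
= 98 mod 360
= 98°


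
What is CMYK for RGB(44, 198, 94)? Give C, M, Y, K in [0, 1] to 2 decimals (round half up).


R'=44/255≈0.1725, G'=198/255≈0.7765, B'=94/255≈0.3686
K = 1 - max(R',G',B') = 1 - 198/255 = 57/255 = 0.22352… → 0.22
(1-R'-K)/(1-K) simplifies to (max-R)/max with max = 198:
C = (198-44)/198 = 154/198 = 0.77777… → 0.78
M = (198-198)/198 = 0/198 = 0 → 0.00
Y = (198-94)/198 = 104/198 = 0.52525… → 0.53
= CMYK(0.78, 0.00, 0.53, 0.22)
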